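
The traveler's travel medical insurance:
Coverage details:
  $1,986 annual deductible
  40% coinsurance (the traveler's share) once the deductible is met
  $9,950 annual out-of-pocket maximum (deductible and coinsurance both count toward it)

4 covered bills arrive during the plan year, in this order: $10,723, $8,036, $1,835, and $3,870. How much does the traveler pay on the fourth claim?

Claim 1 ($10,723): $1,986 finishes the deductible; $8,737 goes to coinsurance; 40% of $8,737 = $3,494.80. Traveler pays $5,480.80; OOP now $5,480.80.
Claim 2 ($8,036): 40% coinsurance on $8,036 = $3,214.40. Traveler pays $3,214.40; OOP now $8,695.20.
Claim 3 ($1,835): deductible met; 40% of $1,835 = $734. Traveler pays $734; OOP now $9,429.20.
Claim 4 ($3,870): deductible already satisfied, so traveler's share is 40% × $3,870 = $1,548. OOP would hit $10,977.20 > $9,950, so the cap limits the traveler to $9,950 − $9,429.20 = $520.80.

$520.80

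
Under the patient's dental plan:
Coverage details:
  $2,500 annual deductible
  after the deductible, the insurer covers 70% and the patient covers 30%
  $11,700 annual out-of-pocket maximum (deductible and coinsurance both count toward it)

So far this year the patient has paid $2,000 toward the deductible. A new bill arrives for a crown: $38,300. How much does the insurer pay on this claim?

$28,600

$2,000 of the $2,500 deductible is already met, leaving $500.
The remaining $37,800 (= $38,300 − $500) moves to coinsurance.
Coinsurance: $37,800 × 30% = $11,340.
That puts the patient's cost at $500 + $11,340 = $11,840 before any cap.
That would bring total out-of-pocket to $13,840, past the $11,700 cap. The patient is capped at $11,700 − $2,000 = $9,700 on this claim.
Insurer pays the balance: $38,300 − $9,700 = $28,600.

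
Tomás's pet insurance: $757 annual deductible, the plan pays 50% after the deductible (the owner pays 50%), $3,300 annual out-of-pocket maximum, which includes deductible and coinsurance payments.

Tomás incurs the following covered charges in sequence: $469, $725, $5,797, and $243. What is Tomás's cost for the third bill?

$2,324.50

Claim 1 — $469: entire amount goes to the deductible. Cost to owner: $469. OOP to date $469.
Claim 2 — $725: $288 finishes the deductible; $437 goes to coinsurance; owner's 50% is $218.50. Cost to owner: $506.50. OOP to date $975.50.
Claim 3 — $5,797: 50% coinsurance on $5,797 = $2,898.50. OOP would hit $3,874 > $3,300, so the cap limits the owner to $3,300 − $975.50 = $2,324.50.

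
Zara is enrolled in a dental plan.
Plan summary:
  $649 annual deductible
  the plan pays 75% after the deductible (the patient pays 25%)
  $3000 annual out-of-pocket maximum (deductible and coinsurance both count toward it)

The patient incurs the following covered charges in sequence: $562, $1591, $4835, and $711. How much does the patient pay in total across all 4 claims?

Claim 1 ($562): fully absorbed by the deductible. Patient pays $562; OOP now $562.
Claim 2 ($1591): $87 finishes the deductible; $1504 goes to coinsurance; coinsurance $1504 × 25% = $376. Cost to patient: $463. OOP to date $1025.
Claim 3 ($4835): deductible already satisfied, so patient's share is 25% × $4835 = $1208.75. Patient owes $1208.75 (running OOP $2233.75).
Claim 4 ($711): 25% coinsurance on $711 = $177.75. Patient pays $177.75; OOP now $2411.50.
Summing the patient's payments: $562 + $463 + $1208.75 + $177.75 = $2411.50.

$2411.50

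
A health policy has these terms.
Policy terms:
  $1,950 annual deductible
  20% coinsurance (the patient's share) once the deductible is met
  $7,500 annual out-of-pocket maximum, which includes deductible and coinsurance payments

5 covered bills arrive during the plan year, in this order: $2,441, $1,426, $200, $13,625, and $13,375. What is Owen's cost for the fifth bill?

$2,401.60

#1 ($2,441): $1,950 finishes the deductible; $491 goes to coinsurance; 20% of $491 = $98.20. Patient pays $2,048.20; OOP now $2,048.20.
#2 ($1,426): deductible met; 20% of $1,426 = $285.20. Patient owes $285.20 (running OOP $2,333.40).
#3 ($200): 20% coinsurance on $200 = $40. Patient pays $40; OOP now $2,373.40.
#4 ($13,625): 20% coinsurance on $13,625 = $2,725. Patient pays $2,725; OOP now $5,098.40.
#5 ($13,375): deductible met; 20% of $13,375 = $2,675. OOP would hit $7,773.40 > $7,500, so the cap limits the patient to $7,500 − $5,098.40 = $2,401.60.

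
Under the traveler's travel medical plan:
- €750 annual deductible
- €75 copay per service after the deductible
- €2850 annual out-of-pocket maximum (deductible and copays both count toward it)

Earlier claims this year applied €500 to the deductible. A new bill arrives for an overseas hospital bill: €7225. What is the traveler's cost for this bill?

€500 of the €750 deductible is already met, leaving €250.
After the €250 deductible portion, €7225 − €250 = €6975 is subject to the copay.
Copay on this service: €75.
That puts the traveler's cost at €250 + €75 = €325 before any cap.
Year-to-date out-of-pocket becomes €500 + €325 = €825, still under the €2850 maximum, so no cap applies.

€325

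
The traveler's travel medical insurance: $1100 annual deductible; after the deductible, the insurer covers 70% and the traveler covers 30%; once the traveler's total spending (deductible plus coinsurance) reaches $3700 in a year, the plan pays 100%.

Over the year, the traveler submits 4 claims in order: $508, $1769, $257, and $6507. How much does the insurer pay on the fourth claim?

#1 ($508): all of it applies to the deductible. Traveler pays $508; OOP now $508. Insurer: $508 − $508 = $0.
#2 ($1769): $592 to deductible, leaving $1177; 30% of $1177 = $353.10. Traveler pays $945.10; OOP now $1453.10. Insurer: $1769 − $945.10 = $823.90.
#3 ($257): deductible already satisfied, so traveler's share is 30% × $257 = $77.10. Traveler owes $77.10 (running OOP $1530.20). Plan pays $257 − $77.10 = $179.90.
#4 ($6507): 30% coinsurance on $6507 = $1952.10. Traveler owes $1952.10 (running OOP $3482.30). Insurer: $6507 − $1952.10 = $4554.90.

$4554.90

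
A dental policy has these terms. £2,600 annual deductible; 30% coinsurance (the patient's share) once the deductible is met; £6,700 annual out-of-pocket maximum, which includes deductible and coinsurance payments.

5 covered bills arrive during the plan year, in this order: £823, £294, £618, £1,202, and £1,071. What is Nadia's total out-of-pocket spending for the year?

£3,022.40

#1 (£823): all of it applies to the deductible. Patient owes £823 (running OOP £823).
#2 (£294): entire amount goes to the deductible. Patient pays £294; OOP now £1,117.
#3 (£618): all of it applies to the deductible. Cost to patient: £618. OOP to date £1,735.
#4 (£1,202): deductible takes £865, £337 remains; patient's 30% is £101.10. Patient pays £966.10; OOP now £2,701.10.
#5 (£1,071): deductible already satisfied, so patient's share is 30% × £1,071 = £321.30. Patient pays £321.30; OOP now £3,022.40.
Total paid by the patient: £823 + £294 + £618 + £966.10 + £321.30 = £3,022.40.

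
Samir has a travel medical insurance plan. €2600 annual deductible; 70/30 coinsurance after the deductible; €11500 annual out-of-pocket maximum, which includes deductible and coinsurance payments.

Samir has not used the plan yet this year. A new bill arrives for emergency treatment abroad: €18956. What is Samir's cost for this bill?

€7506.80

The full €2600 deductible is still open; €2600 of this bill applies to it.
After the €2600 deductible portion, €18956 − €2600 = €16356 is subject to coinsurance.
Coinsurance: €16356 × 30% = €4906.80.
So the traveler owes €2600 + €4906.80 = €7506.80 before any cap.
Cumulative spending €0 + €7506.80 = €7506.80 stays under the €11500 maximum.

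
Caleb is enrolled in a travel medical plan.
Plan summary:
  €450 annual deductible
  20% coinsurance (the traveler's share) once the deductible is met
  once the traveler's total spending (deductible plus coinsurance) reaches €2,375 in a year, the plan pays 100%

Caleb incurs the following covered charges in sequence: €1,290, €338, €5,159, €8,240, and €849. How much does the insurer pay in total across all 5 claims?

€13,501

Claim 1 — €1,290: deductible takes €450, €840 remains; traveler's 20% is €168. Traveler owes €618 (running OOP €618). Plan pays €1,290 − €618 = €672.
Claim 2 — €338: deductible already satisfied, so traveler's share is 20% × €338 = €67.60. Cost to traveler: €67.60. OOP to date €685.60. Insurer: €338 − €67.60 = €270.40.
Claim 3 — €5,159: 20% coinsurance on €5,159 = €1,031.80. Traveler owes €1,031.80 (running OOP €1,717.40). Plan pays €5,159 − €1,031.80 = €4,127.20.
Claim 4 — €8,240: 20% coinsurance on €8,240 = €1,648. Adding that to €1,717.40 gives €3,365.40, past the €2,375 cap; traveler pays only €2,375 − €1,717.40 = €657.60. Insurer: €8,240 − €657.60 = €7,582.40.
Claim 5 — €849: 20% coinsurance on €849 = €169.80. Adding that to €2,375 gives €2,544.80, past the €2,375 cap; traveler pays only €2,375 − €2,375 = €0. Insurer: €849 − €0 = €849.
Insurer total: €672 + €270.40 + €4,127.20 + €7,582.40 + €849 = €13,501.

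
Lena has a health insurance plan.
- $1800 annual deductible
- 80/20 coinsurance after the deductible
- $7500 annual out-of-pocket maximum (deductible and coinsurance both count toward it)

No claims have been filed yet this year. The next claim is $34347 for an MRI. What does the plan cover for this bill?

The full $1800 deductible is still open; $1800 of this bill applies to it.
That leaves $34347 − $1800 = $32547 for coinsurance.
20% of $32547 = $6509.40 falls to the patient.
Patient responsibility before any cap: $1800 + $6509.40 = $8309.40.
Year-to-date out-of-pocket would reach $0 + $8309.40 = $8309.40, above the $7500 maximum, so the patient pays only $7500 − $0 = $7500.
The plan picks up $34347 − $7500 = $26847.

$26847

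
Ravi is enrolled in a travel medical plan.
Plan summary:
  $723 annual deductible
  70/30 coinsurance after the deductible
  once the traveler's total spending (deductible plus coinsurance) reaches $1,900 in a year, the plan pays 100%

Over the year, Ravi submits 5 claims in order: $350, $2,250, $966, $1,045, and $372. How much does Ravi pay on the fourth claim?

Claim 1 ($350): fully absorbed by the deductible. Traveler pays $350; OOP now $350.
Claim 2 ($2,250): deductible takes $373, $1,877 remains; traveler's 30% is $563.10. Cost to traveler: $936.10. OOP to date $1,286.10.
Claim 3 ($966): deductible met; 30% of $966 = $289.80. Traveler pays $289.80; OOP now $1,575.90.
Claim 4 ($1,045): 30% coinsurance on $1,045 = $313.50. Cost to traveler: $313.50. OOP to date $1,889.40.

$313.50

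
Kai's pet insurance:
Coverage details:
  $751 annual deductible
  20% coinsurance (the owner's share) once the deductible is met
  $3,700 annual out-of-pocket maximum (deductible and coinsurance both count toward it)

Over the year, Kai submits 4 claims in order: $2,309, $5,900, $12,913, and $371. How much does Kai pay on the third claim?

$1,457.40

Claim 1 — $2,309: $751 to deductible, leaving $1,558; coinsurance $1,558 × 20% = $311.60. Owner owes $1,062.60 (running OOP $1,062.60).
Claim 2 — $5,900: 20% coinsurance on $5,900 = $1,180. Owner pays $1,180; OOP now $2,242.60.
Claim 3 — $12,913: 20% coinsurance on $12,913 = $2,582.60. That would push OOP to $4,825.20, over the $3,700 cap, so owner pays $3,700 − $2,242.60 = $1,457.40.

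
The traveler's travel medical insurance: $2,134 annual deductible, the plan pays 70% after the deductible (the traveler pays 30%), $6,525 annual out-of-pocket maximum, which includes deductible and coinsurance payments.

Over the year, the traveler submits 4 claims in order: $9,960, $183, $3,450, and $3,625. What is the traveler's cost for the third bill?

Bill 1, $9,960: $2,134 finishes the deductible; $7,826 goes to coinsurance; coinsurance $7,826 × 30% = $2,347.80. Traveler owes $4,481.80 (running OOP $4,481.80).
Bill 2, $183: 30% coinsurance on $183 = $54.90. Traveler owes $54.90 (running OOP $4,536.70).
Bill 3, $3,450: 30% coinsurance on $3,450 = $1,035. Cost to traveler: $1,035. OOP to date $5,571.70.

$1,035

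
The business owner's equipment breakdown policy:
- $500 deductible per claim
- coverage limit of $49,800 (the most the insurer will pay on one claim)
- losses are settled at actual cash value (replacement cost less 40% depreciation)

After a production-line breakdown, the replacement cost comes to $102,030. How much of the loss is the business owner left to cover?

Actual cash value after 40% depreciation: $102,030 × 60% = $61,218.
Subtract the deductible: $61,218 − $500 = $60,718.
The $49,800 per-incident cap binds; insurer pays $49,800.
Out of pocket: $102,030 − $49,800 = $52,230.

$52,230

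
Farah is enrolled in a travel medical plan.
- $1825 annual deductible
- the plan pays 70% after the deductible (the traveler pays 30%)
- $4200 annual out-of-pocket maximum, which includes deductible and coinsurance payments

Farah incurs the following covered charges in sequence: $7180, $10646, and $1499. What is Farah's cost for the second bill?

Claim 1 — $7180: $1825 finishes the deductible; $5355 goes to coinsurance; traveler's 30% is $1606.50. Traveler owes $3431.50 (running OOP $3431.50).
Claim 2 — $10646: deductible met; 30% of $10646 = $3193.80. Adding that to $3431.50 gives $6625.30, past the $4200 cap; traveler pays only $4200 − $3431.50 = $768.50.

$768.50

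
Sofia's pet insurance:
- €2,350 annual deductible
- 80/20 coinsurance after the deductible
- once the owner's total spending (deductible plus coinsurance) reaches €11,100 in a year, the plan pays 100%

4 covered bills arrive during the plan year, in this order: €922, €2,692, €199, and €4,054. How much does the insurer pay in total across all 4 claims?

€4,413.60

#1 (€922): all of it applies to the deductible. Owner owes €922 (running OOP €922). Plan pays €922 − €922 = €0.
#2 (€2,692): deductible takes €1,428, €1,264 remains; 20% of €1,264 = €252.80. Owner pays €1,680.80; OOP now €2,602.80. Insurer: €2,692 − €1,680.80 = €1,011.20.
#3 (€199): 20% coinsurance on €199 = €39.80. Cost to owner: €39.80. OOP to date €2,642.60. Insurer: €199 − €39.80 = €159.20.
#4 (€4,054): deductible met; 20% of €4,054 = €810.80. Cost to owner: €810.80. OOP to date €3,453.40. Plan pays €4,054 − €810.80 = €3,243.20.
Insurer total = bills − owner's total = €7,867 − €3,453.40 = €4,413.60.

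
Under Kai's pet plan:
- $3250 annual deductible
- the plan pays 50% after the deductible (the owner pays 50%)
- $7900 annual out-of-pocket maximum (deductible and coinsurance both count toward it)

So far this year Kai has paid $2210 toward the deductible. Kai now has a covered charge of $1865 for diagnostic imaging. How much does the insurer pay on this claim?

$412.50

$2210 of the $3250 deductible is already met, leaving $1040.
After the $1040 deductible portion, $1865 − $1040 = $825 is subject to coinsurance.
50% of $825 = $412.50 falls to the owner.
So the owner owes $1040 + $412.50 = $1452.50 before any cap.
Year-to-date out-of-pocket becomes $2210 + $1452.50 = $3662.50, still under the $7900 maximum, so no cap applies.
Insurer pays the balance: $1865 − $1452.50 = $412.50.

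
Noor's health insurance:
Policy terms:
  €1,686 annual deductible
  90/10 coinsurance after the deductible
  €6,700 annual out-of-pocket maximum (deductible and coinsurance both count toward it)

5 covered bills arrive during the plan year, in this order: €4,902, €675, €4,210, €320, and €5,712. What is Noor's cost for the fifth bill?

€571.20

Claim 1 — €4,902: deductible takes €1,686, €3,216 remains; patient's 10% is €321.60. Cost to patient: €2,007.60. OOP to date €2,007.60.
Claim 2 — €675: 10% coinsurance on €675 = €67.50. Cost to patient: €67.50. OOP to date €2,075.10.
Claim 3 — €4,210: deductible met; 10% of €4,210 = €421. Cost to patient: €421. OOP to date €2,496.10.
Claim 4 — €320: 10% coinsurance on €320 = €32. Cost to patient: €32. OOP to date €2,528.10.
Claim 5 — €5,712: 10% coinsurance on €5,712 = €571.20. Patient pays €571.20; OOP now €3,099.30.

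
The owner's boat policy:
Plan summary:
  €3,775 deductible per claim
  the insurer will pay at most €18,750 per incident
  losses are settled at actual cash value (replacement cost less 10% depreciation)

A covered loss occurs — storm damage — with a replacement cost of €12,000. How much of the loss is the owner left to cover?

€4,975

Actual cash value after 10% depreciation: €12,000 × 90% = €10,800.
Less the €3,775 deductible: €10,800 − €3,775 = €7,025.
€7,025 is within the €18,750 limit, so the insurer pays €7,025.
Owner's share is the uncovered remainder: €12,000 − €7,025 = €4,975.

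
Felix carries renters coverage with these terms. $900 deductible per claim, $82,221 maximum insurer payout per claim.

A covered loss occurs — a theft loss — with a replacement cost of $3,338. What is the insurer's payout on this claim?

Less the $900 deductible: $3,338 − $900 = $2,438.
That's under the $82,221 cap, so the insurer reimburses the full $2,438.

$2,438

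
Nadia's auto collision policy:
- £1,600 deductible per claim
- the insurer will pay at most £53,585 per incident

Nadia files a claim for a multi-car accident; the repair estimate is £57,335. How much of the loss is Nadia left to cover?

Less the £1,600 deductible: £57,335 − £1,600 = £55,735.
Since £55,735 > £53,585, the payout is capped at £53,585.
Out of pocket: £57,335 − £53,585 = £3,750.

£3,750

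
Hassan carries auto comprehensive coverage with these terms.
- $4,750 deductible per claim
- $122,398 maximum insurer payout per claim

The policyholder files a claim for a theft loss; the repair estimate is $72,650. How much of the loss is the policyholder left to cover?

After the deductible, $72,650 − $4,750 = $67,900 remains.
$67,900 ≤ $122,398, so the limit doesn't bind; insurer pays $67,900.
Out of pocket: $72,650 − $67,900 = $4,750.

$4,750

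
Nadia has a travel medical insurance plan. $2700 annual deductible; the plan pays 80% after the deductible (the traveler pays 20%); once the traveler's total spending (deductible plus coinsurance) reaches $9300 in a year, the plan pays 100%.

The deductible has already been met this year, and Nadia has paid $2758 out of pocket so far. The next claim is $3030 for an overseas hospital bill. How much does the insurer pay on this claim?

With the deductible met, the entire $3030 is subject to coinsurance.
Coinsurance: $3030 × 20% = $606.
Cumulative spending $2758 + $606 = $3364 stays under the $9300 maximum.
Insurer pays the balance: $3030 − $606 = $2424.

$2424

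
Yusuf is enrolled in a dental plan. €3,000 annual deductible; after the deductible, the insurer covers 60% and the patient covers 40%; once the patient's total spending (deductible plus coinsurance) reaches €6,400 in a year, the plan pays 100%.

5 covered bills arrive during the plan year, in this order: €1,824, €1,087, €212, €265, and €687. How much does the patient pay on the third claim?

Claim 1 — €1,824: entire amount goes to the deductible. Patient pays €1,824; OOP now €1,824.
Claim 2 — €1,087: entire amount goes to the deductible. Patient pays €1,087; OOP now €2,911.
Claim 3 — €212: deductible takes €89, €123 remains; coinsurance €123 × 40% = €49.20. Patient owes €138.20 (running OOP €3,049.20).

€138.20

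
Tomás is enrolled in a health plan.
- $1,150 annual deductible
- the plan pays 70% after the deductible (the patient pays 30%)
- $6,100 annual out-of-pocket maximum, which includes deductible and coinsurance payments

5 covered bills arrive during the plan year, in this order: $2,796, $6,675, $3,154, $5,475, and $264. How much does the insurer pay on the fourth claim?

Claim 1 ($2,796): deductible takes $1,150, $1,646 remains; 30% of $1,646 = $493.80. Patient owes $1,643.80 (running OOP $1,643.80). Plan pays $2,796 − $1,643.80 = $1,152.20.
Claim 2 ($6,675): 30% coinsurance on $6,675 = $2,002.50. Patient pays $2,002.50; OOP now $3,646.30. Insurer: $6,675 − $2,002.50 = $4,672.50.
Claim 3 ($3,154): deductible already satisfied, so patient's share is 30% × $3,154 = $946.20. Cost to patient: $946.20. OOP to date $4,592.50. Plan pays $3,154 − $946.20 = $2,207.80.
Claim 4 ($5,475): deductible met; 30% of $5,475 = $1,642.50. OOP would hit $6,235 > $6,100, so the cap limits the patient to $6,100 − $4,592.50 = $1,507.50. Plan pays $5,475 − $1,507.50 = $3,967.50.

$3,967.50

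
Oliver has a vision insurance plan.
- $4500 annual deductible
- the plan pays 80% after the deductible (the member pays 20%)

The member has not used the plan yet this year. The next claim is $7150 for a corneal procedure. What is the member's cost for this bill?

Nothing has been paid toward the $4500 deductible, so the first $4500 of this charge is applied there.
After the $4500 deductible portion, $7150 − $4500 = $2650 is subject to coinsurance.
20% of $2650 = $530 falls to the member.
That puts the member's cost at $4500 + $530 = $5030.

$5030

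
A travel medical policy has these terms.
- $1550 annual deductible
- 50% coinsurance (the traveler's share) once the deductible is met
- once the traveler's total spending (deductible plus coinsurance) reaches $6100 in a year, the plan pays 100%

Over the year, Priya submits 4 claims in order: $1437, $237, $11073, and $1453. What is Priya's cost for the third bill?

$4488

Claim 1 ($1437): entire amount goes to the deductible. Cost to traveler: $1437. OOP to date $1437.
Claim 2 ($237): deductible takes $113, $124 remains; traveler's 50% is $62. Cost to traveler: $175. OOP to date $1612.
Claim 3 ($11073): 50% coinsurance on $11073 = $5536.50. Adding that to $1612 gives $7148.50, past the $6100 cap; traveler pays only $6100 − $1612 = $4488.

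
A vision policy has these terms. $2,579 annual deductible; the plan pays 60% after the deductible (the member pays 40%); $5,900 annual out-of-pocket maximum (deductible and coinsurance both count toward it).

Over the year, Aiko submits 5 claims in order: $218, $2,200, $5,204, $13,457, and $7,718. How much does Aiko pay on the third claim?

Claim 1 — $218: fully absorbed by the deductible. Cost to member: $218. OOP to date $218.
Claim 2 — $2,200: entire amount goes to the deductible. Member pays $2,200; OOP now $2,418.
Claim 3 — $5,204: $161 to deductible, leaving $5,043; member's 40% is $2,017.20. Member owes $2,178.20 (running OOP $4,596.20).

$2,178.20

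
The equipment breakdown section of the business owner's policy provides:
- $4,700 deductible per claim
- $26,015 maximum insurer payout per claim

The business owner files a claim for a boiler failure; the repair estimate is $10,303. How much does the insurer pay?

Subtract the deductible: $10,303 − $4,700 = $5,603.
$5,603 is within the $26,015 limit, so the insurer pays $5,603.

$5,603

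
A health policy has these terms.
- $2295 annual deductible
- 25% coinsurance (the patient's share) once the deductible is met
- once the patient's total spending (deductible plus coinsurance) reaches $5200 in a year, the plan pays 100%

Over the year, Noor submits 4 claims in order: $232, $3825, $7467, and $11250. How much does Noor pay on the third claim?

#1 ($232): all of it applies to the deductible. Cost to patient: $232. OOP to date $232.
#2 ($3825): $2063 to deductible, leaving $1762; coinsurance $1762 × 25% = $440.50. Patient pays $2503.50; OOP now $2735.50.
#3 ($7467): deductible met; 25% of $7467 = $1866.75. Cost to patient: $1866.75. OOP to date $4602.25.

$1866.75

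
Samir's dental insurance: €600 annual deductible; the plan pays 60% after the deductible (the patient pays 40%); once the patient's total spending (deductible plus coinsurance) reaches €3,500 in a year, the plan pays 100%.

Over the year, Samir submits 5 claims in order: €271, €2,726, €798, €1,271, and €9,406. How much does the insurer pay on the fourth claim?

€762.60

#1 (€271): entire amount goes to the deductible. Cost to patient: €271. OOP to date €271. Insurer: €271 − €271 = €0.
#2 (€2,726): deductible takes €329, €2,397 remains; 40% of €2,397 = €958.80. Cost to patient: €1,287.80. OOP to date €1,558.80. Plan pays €2,726 − €1,287.80 = €1,438.20.
#3 (€798): deductible already satisfied, so patient's share is 40% × €798 = €319.20. Patient pays €319.20; OOP now €1,878. Insurer: €798 − €319.20 = €478.80.
#4 (€1,271): deductible met; 40% of €1,271 = €508.40. Patient pays €508.40; OOP now €2,386.40. Plan pays €1,271 − €508.40 = €762.60.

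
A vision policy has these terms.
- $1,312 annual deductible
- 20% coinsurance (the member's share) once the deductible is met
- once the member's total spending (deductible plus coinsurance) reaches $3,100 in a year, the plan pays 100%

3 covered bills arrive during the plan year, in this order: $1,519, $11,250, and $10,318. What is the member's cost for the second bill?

Claim 1 ($1,519): $1,312 to deductible, leaving $207; 20% of $207 = $41.40. Member pays $1,353.40; OOP now $1,353.40.
Claim 2 ($11,250): 20% coinsurance on $11,250 = $2,250. Adding that to $1,353.40 gives $3,603.40, past the $3,100 cap; member pays only $3,100 − $1,353.40 = $1,746.60.

$1,746.60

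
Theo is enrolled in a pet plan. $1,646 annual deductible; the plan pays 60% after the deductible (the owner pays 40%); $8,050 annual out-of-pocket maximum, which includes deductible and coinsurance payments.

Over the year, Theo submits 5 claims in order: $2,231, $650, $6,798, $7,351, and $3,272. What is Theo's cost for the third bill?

$2,719.20

Claim 1 — $2,231: deductible takes $1,646, $585 remains; coinsurance $585 × 40% = $234. Owner owes $1,880 (running OOP $1,880).
Claim 2 — $650: 40% coinsurance on $650 = $260. Owner pays $260; OOP now $2,140.
Claim 3 — $6,798: 40% coinsurance on $6,798 = $2,719.20. Owner owes $2,719.20 (running OOP $4,859.20).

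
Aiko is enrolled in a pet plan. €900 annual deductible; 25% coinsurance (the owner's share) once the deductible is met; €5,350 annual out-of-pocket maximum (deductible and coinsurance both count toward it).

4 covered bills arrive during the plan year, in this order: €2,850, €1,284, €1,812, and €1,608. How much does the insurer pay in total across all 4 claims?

€4,990.50

Bill 1, €2,850: €900 finishes the deductible; €1,950 goes to coinsurance; 25% of €1,950 = €487.50. Owner owes €1,387.50 (running OOP €1,387.50). Insurer: €2,850 − €1,387.50 = €1,462.50.
Bill 2, €1,284: deductible already satisfied, so owner's share is 25% × €1,284 = €321. Owner pays €321; OOP now €1,708.50. Insurer: €1,284 − €321 = €963.
Bill 3, €1,812: 25% coinsurance on €1,812 = €453. Owner owes €453 (running OOP €2,161.50). Insurer: €1,812 − €453 = €1,359.
Bill 4, €1,608: deductible already satisfied, so owner's share is 25% × €1,608 = €402. Cost to owner: €402. OOP to date €2,563.50. Insurer: €1,608 − €402 = €1,206.
Insurer total = bills − owner's total = €7,554 − €2,563.50 = €4,990.50.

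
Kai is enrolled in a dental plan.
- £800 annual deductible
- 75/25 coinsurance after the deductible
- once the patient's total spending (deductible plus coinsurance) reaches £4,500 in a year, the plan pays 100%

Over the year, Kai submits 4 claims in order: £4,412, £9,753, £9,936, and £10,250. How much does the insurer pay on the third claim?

Claim 1 — £4,412: deductible takes £800, £3,612 remains; 25% of £3,612 = £903. Patient pays £1,703; OOP now £1,703. Plan pays £4,412 − £1,703 = £2,709.
Claim 2 — £9,753: 25% coinsurance on £9,753 = £2,438.25. Patient owes £2,438.25 (running OOP £4,141.25). Insurer: £9,753 − £2,438.25 = £7,314.75.
Claim 3 — £9,936: deductible met; 25% of £9,936 = £2,484. Adding that to £4,141.25 gives £6,625.25, past the £4,500 cap; patient pays only £4,500 − £4,141.25 = £358.75. Plan pays £9,936 − £358.75 = £9,577.25.

£9,577.25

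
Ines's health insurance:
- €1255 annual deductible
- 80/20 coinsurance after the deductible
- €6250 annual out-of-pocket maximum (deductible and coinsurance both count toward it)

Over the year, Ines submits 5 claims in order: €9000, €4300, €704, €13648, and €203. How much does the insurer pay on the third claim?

Claim 1 (€9000): €1255 finishes the deductible; €7745 goes to coinsurance; coinsurance €7745 × 20% = €1549. Cost to patient: €2804. OOP to date €2804. Plan pays €9000 − €2804 = €6196.
Claim 2 (€4300): deductible met; 20% of €4300 = €860. Patient pays €860; OOP now €3664. Insurer: €4300 − €860 = €3440.
Claim 3 (€704): deductible already satisfied, so patient's share is 20% × €704 = €140.80. Cost to patient: €140.80. OOP to date €3804.80. Plan pays €704 − €140.80 = €563.20.

€563.20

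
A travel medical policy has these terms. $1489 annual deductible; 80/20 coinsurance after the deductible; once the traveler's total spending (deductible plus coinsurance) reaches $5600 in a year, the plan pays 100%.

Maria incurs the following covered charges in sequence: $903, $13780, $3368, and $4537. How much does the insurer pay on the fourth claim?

Claim 1 ($903): entire amount goes to the deductible. Traveler pays $903; OOP now $903. Plan pays $903 − $903 = $0.
Claim 2 ($13780): $586 to deductible, leaving $13194; coinsurance $13194 × 20% = $2638.80. Cost to traveler: $3224.80. OOP to date $4127.80. Plan pays $13780 − $3224.80 = $10555.20.
Claim 3 ($3368): 20% coinsurance on $3368 = $673.60. Cost to traveler: $673.60. OOP to date $4801.40. Plan pays $3368 − $673.60 = $2694.40.
Claim 4 ($4537): deductible met; 20% of $4537 = $907.40. Adding that to $4801.40 gives $5708.80, past the $5600 cap; traveler pays only $5600 − $4801.40 = $798.60. Plan pays $4537 − $798.60 = $3738.40.

$3738.40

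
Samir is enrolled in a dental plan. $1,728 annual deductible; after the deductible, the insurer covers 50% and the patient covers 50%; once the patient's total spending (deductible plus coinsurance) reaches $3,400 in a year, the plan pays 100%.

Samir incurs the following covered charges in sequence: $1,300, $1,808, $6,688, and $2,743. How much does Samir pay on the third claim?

$982

Claim 1 — $1,300: all of it applies to the deductible. Patient owes $1,300 (running OOP $1,300).
Claim 2 — $1,808: $428 to deductible, leaving $1,380; coinsurance $1,380 × 50% = $690. Cost to patient: $1,118. OOP to date $2,418.
Claim 3 — $6,688: deductible already satisfied, so patient's share is 50% × $6,688 = $3,344. OOP would hit $5,762 > $3,400, so the cap limits the patient to $3,400 − $2,418 = $982.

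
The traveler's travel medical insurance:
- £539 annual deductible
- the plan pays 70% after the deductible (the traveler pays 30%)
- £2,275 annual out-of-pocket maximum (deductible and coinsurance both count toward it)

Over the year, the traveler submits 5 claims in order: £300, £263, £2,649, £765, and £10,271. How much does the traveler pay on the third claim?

£794.70

Claim 1 — £300: all of it applies to the deductible. Traveler owes £300 (running OOP £300).
Claim 2 — £263: deductible takes £239, £24 remains; traveler's 30% is £7.20. Traveler owes £246.20 (running OOP £546.20).
Claim 3 — £2,649: 30% coinsurance on £2,649 = £794.70. Traveler pays £794.70; OOP now £1,340.90.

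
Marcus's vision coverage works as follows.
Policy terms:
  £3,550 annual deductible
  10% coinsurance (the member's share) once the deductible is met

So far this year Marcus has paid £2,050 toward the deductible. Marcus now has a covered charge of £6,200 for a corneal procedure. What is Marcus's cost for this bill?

£1,970

Remaining deductible: £3,550 − £2,050 = £1,500.
The remaining £4,700 (= £6,200 − £1,500) moves to coinsurance.
Coinsurance: £4,700 × 10% = £470.
That puts the member's cost at £1,500 + £470 = £1,970.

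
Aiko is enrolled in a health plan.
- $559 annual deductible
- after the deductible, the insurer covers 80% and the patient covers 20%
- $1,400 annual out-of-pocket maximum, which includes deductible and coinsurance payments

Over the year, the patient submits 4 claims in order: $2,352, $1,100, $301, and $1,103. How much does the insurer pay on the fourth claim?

Claim 1 ($2,352): $559 finishes the deductible; $1,793 goes to coinsurance; coinsurance $1,793 × 20% = $358.60. Patient pays $917.60; OOP now $917.60. Insurer: $2,352 − $917.60 = $1,434.40.
Claim 2 ($1,100): deductible already satisfied, so patient's share is 20% × $1,100 = $220. Patient pays $220; OOP now $1,137.60. Plan pays $1,100 − $220 = $880.
Claim 3 ($301): 20% coinsurance on $301 = $60.20. Patient owes $60.20 (running OOP $1,197.80). Insurer: $301 − $60.20 = $240.80.
Claim 4 ($1,103): deductible already satisfied, so patient's share is 20% × $1,103 = $220.60. Adding that to $1,197.80 gives $1,418.40, past the $1,400 cap; patient pays only $1,400 − $1,197.80 = $202.20. Plan pays $1,103 − $202.20 = $900.80.

$900.80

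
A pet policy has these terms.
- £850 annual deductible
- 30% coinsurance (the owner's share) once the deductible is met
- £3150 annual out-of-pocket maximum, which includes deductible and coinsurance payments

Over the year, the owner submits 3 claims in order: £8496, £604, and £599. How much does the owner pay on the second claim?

Bill 1, £8496: deductible takes £850, £7646 remains; 30% of £7646 = £2293.80. Owner pays £3143.80; OOP now £3143.80.
Bill 2, £604: deductible already satisfied, so owner's share is 30% × £604 = £181.20. OOP would hit £3325 > £3150, so the cap limits the owner to £3150 − £3143.80 = £6.20.

£6.20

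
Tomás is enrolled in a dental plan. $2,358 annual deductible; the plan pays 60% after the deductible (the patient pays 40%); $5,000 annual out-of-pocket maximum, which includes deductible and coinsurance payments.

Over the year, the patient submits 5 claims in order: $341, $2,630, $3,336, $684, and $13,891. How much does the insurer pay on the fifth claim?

#1 ($341): fully absorbed by the deductible. Cost to patient: $341. OOP to date $341. Insurer: $341 − $341 = $0.
#2 ($2,630): $2,017 to deductible, leaving $613; coinsurance $613 × 40% = $245.20. Patient owes $2,262.20 (running OOP $2,603.20). Insurer: $2,630 − $2,262.20 = $367.80.
#3 ($3,336): 40% coinsurance on $3,336 = $1,334.40. Cost to patient: $1,334.40. OOP to date $3,937.60. Insurer: $3,336 − $1,334.40 = $2,001.60.
#4 ($684): 40% coinsurance on $684 = $273.60. Patient pays $273.60; OOP now $4,211.20. Plan pays $684 − $273.60 = $410.40.
#5 ($13,891): 40% coinsurance on $13,891 = $5,556.40. That would push OOP to $9,767.60, over the $5,000 cap, so patient pays $5,000 − $4,211.20 = $788.80. Insurer: $13,891 − $788.80 = $13,102.20.

$13,102.20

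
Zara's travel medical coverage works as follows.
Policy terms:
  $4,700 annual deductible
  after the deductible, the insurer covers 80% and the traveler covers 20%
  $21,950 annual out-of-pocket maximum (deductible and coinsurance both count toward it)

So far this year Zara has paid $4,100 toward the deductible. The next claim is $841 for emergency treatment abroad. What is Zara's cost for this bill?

$648.20

$4,100 of the $4,700 deductible is already met, leaving $600.
That leaves $841 − $600 = $241 for coinsurance.
20% of $241 = $48.20 falls to the traveler.
That puts the traveler's cost at $600 + $48.20 = $648.20 before any cap.
Total out-of-pocket so far would be $4,100 + $648.20 = $4,748.20, below the $21,950 cap — no reduction.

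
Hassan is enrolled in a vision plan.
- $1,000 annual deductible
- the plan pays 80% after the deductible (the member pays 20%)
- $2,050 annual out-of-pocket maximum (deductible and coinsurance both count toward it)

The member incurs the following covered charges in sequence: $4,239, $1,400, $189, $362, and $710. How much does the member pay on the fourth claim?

$72.40

#1 ($4,239): $1,000 to deductible, leaving $3,239; member's 20% is $647.80. Member owes $1,647.80 (running OOP $1,647.80).
#2 ($1,400): deductible met; 20% of $1,400 = $280. Member pays $280; OOP now $1,927.80.
#3 ($189): deductible met; 20% of $189 = $37.80. Member pays $37.80; OOP now $1,965.60.
#4 ($362): deductible already satisfied, so member's share is 20% × $362 = $72.40. Cost to member: $72.40. OOP to date $2,038.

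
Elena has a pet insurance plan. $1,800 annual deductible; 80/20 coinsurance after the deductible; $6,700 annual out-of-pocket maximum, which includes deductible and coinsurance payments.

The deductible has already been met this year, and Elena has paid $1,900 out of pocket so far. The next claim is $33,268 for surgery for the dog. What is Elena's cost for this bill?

With the deductible met, the entire $33,268 is subject to coinsurance.
20% of $33,268 = $6,653.60 falls to the owner.
Adding $6,653.60 to the $1,900 already spent would give $8,553.60, which exceeds the $6,700 cap; the owner pays just $6,700 − $1,900 = $4,800.

$4,800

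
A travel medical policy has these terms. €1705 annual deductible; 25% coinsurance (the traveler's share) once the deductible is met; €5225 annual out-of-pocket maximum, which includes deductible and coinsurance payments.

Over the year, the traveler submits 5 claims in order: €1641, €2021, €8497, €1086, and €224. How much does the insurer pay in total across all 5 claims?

#1 (€1641): entire amount goes to the deductible. Traveler owes €1641 (running OOP €1641). Insurer: €1641 − €1641 = €0.
#2 (€2021): deductible takes €64, €1957 remains; coinsurance €1957 × 25% = €489.25. Cost to traveler: €553.25. OOP to date €2194.25. Plan pays €2021 − €553.25 = €1467.75.
#3 (€8497): deductible met; 25% of €8497 = €2124.25. Traveler owes €2124.25 (running OOP €4318.50). Insurer: €8497 − €2124.25 = €6372.75.
#4 (€1086): deductible met; 25% of €1086 = €271.50. Cost to traveler: €271.50. OOP to date €4590. Plan pays €1086 − €271.50 = €814.50.
#5 (€224): deductible met; 25% of €224 = €56. Traveler owes €56 (running OOP €4646). Insurer: €224 − €56 = €168.
Insurer total: €0 + €1467.75 + €6372.75 + €814.50 + €168 = €8823.

€8823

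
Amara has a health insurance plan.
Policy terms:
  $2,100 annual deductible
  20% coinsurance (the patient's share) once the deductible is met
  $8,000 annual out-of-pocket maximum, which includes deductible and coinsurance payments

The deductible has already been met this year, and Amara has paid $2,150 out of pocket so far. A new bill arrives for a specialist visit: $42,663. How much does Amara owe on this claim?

$5,850

The deductible is already satisfied, so the full bill goes to coinsurance.
20% of $42,663 = $8,532.60 falls to the patient.
That would bring total out-of-pocket to $10,682.60, past the $8,000 cap. The patient is capped at $8,000 − $2,150 = $5,850 on this claim.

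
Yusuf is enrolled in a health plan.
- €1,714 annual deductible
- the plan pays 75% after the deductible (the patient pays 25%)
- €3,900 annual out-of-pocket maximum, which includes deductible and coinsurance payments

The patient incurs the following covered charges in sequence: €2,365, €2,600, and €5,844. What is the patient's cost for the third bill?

€1,373.25

Claim 1 — €2,365: €1,714 to deductible, leaving €651; 25% of €651 = €162.75. Patient pays €1,876.75; OOP now €1,876.75.
Claim 2 — €2,600: deductible met; 25% of €2,600 = €650. Patient pays €650; OOP now €2,526.75.
Claim 3 — €5,844: deductible already satisfied, so patient's share is 25% × €5,844 = €1,461. Adding that to €2,526.75 gives €3,987.75, past the €3,900 cap; patient pays only €3,900 − €2,526.75 = €1,373.25.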